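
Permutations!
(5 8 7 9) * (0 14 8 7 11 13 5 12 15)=(0 14 8 11 13 5 7 9 12 15)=[14, 1, 2, 3, 4, 7, 6, 9, 11, 12, 10, 13, 15, 5, 8, 0]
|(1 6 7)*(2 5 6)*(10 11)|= |(1 2 5 6 7)(10 11)|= 10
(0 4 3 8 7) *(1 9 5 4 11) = (0 11 1 9 5 4 3 8 7) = [11, 9, 2, 8, 3, 4, 6, 0, 7, 5, 10, 1]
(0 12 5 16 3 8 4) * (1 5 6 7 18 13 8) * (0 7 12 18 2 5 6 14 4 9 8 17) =(0 18 13 17)(1 6 12 14 4 7 2 5 16 3)(8 9) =[18, 6, 5, 1, 7, 16, 12, 2, 9, 8, 10, 11, 14, 17, 4, 15, 3, 0, 13]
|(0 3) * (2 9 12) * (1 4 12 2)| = 6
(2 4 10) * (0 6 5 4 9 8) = (0 6 5 4 10 2 9 8) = [6, 1, 9, 3, 10, 4, 5, 7, 0, 8, 2]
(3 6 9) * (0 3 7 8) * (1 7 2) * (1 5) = [3, 7, 5, 6, 4, 1, 9, 8, 0, 2] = (0 3 6 9 2 5 1 7 8)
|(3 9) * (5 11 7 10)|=4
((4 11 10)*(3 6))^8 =((3 6)(4 11 10))^8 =(4 10 11)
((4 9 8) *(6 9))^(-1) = ((4 6 9 8))^(-1) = (4 8 9 6)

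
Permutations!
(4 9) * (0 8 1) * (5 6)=(0 8 1)(4 9)(5 6)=[8, 0, 2, 3, 9, 6, 5, 7, 1, 4]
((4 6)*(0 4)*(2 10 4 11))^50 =(0 2 4)(6 11 10)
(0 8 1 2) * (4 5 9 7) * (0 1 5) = (0 8 5 9 7 4)(1 2) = [8, 2, 1, 3, 0, 9, 6, 4, 5, 7]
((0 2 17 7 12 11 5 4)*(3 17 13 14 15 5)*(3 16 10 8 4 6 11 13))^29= (0 10 6 14 7 2 8 11 15 12 3 4 16 5 13 17)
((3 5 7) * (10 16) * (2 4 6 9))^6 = (16)(2 6)(4 9)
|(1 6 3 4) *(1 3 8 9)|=|(1 6 8 9)(3 4)|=4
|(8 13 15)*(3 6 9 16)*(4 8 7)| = |(3 6 9 16)(4 8 13 15 7)| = 20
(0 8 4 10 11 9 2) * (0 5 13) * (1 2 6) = (0 8 4 10 11 9 6 1 2 5 13) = [8, 2, 5, 3, 10, 13, 1, 7, 4, 6, 11, 9, 12, 0]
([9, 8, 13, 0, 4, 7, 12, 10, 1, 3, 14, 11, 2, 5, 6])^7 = [9, 8, 12, 0, 4, 13, 14, 5, 1, 3, 7, 11, 6, 2, 10]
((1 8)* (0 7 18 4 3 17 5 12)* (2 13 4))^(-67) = (0 2 3 12 18 4 5 7 13 17)(1 8)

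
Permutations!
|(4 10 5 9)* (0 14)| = |(0 14)(4 10 5 9)| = 4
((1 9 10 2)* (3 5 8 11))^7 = ((1 9 10 2)(3 5 8 11))^7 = (1 2 10 9)(3 11 8 5)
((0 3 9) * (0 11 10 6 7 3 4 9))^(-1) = ((0 4 9 11 10 6 7 3))^(-1) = (0 3 7 6 10 11 9 4)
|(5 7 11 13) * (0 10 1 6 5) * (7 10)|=|(0 7 11 13)(1 6 5 10)|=4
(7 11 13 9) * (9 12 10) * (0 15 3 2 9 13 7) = (0 15 3 2 9)(7 11)(10 13 12) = [15, 1, 9, 2, 4, 5, 6, 11, 8, 0, 13, 7, 10, 12, 14, 3]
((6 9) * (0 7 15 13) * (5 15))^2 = ((0 7 5 15 13)(6 9))^2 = (0 5 13 7 15)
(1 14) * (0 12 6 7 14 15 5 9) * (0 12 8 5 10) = (0 8 5 9 12 6 7 14 1 15 10) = [8, 15, 2, 3, 4, 9, 7, 14, 5, 12, 0, 11, 6, 13, 1, 10]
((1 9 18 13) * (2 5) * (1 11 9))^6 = (9 13)(11 18)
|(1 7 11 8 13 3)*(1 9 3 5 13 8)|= |(1 7 11)(3 9)(5 13)|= 6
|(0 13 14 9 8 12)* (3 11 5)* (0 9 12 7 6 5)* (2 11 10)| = 13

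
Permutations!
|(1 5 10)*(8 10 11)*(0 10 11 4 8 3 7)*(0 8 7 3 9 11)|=14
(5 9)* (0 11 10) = (0 11 10)(5 9) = [11, 1, 2, 3, 4, 9, 6, 7, 8, 5, 0, 10]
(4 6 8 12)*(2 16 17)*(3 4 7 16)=(2 3 4 6 8 12 7 16 17)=[0, 1, 3, 4, 6, 5, 8, 16, 12, 9, 10, 11, 7, 13, 14, 15, 17, 2]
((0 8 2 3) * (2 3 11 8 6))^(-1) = ((0 6 2 11 8 3))^(-1) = (0 3 8 11 2 6)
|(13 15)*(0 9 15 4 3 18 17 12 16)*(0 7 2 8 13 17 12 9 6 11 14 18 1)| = |(0 6 11 14 18 12 16 7 2 8 13 4 3 1)(9 15 17)| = 42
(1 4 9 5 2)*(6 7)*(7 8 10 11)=[0, 4, 1, 3, 9, 2, 8, 6, 10, 5, 11, 7]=(1 4 9 5 2)(6 8 10 11 7)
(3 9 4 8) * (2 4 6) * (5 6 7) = (2 4 8 3 9 7 5 6) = [0, 1, 4, 9, 8, 6, 2, 5, 3, 7]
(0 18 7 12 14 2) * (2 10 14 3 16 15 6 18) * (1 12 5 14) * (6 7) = (0 2)(1 12 3 16 15 7 5 14 10)(6 18) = [2, 12, 0, 16, 4, 14, 18, 5, 8, 9, 1, 11, 3, 13, 10, 7, 15, 17, 6]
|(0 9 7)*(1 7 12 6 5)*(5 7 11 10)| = 20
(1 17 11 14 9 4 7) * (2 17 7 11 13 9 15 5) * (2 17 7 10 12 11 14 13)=[0, 10, 7, 3, 14, 17, 6, 1, 8, 4, 12, 13, 11, 9, 15, 5, 16, 2]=(1 10 12 11 13 9 4 14 15 5 17 2 7)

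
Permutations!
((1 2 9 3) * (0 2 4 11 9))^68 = ((0 2)(1 4 11 9 3))^68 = (1 9 4 3 11)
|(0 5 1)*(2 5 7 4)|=6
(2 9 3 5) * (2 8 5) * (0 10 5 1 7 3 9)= [10, 7, 0, 2, 4, 8, 6, 3, 1, 9, 5]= (0 10 5 8 1 7 3 2)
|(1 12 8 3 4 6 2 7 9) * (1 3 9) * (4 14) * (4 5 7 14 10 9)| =9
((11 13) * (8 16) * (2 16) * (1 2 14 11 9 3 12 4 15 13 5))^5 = ((1 2 16 8 14 11 5)(3 12 4 15 13 9))^5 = (1 11 8 2 5 14 16)(3 9 13 15 4 12)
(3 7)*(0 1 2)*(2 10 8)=(0 1 10 8 2)(3 7)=[1, 10, 0, 7, 4, 5, 6, 3, 2, 9, 8]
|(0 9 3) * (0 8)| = 4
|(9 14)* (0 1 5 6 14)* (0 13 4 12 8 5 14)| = |(0 1 14 9 13 4 12 8 5 6)| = 10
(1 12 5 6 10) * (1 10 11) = (1 12 5 6 11) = [0, 12, 2, 3, 4, 6, 11, 7, 8, 9, 10, 1, 5]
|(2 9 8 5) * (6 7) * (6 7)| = 4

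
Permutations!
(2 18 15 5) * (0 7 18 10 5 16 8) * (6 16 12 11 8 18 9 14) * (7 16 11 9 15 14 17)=(0 16 18 14 6 11 8)(2 10 5)(7 15 12 9 17)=[16, 1, 10, 3, 4, 2, 11, 15, 0, 17, 5, 8, 9, 13, 6, 12, 18, 7, 14]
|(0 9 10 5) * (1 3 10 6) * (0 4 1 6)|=10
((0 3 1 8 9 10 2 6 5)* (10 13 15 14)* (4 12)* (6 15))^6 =(0 6 9 1)(2 14)(3 5 13 8)(10 15)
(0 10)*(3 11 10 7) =(0 7 3 11 10) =[7, 1, 2, 11, 4, 5, 6, 3, 8, 9, 0, 10]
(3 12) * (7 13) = (3 12)(7 13) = [0, 1, 2, 12, 4, 5, 6, 13, 8, 9, 10, 11, 3, 7]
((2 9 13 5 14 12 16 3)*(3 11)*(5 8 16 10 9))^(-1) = (2 3 11 16 8 13 9 10 12 14 5)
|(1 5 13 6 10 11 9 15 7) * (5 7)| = |(1 7)(5 13 6 10 11 9 15)| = 14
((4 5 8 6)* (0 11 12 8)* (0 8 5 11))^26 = (4 12 8)(5 6 11)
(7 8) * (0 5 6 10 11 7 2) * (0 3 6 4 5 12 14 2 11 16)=(0 12 14 2 3 6 10 16)(4 5)(7 8 11)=[12, 1, 3, 6, 5, 4, 10, 8, 11, 9, 16, 7, 14, 13, 2, 15, 0]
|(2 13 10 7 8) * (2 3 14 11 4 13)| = 8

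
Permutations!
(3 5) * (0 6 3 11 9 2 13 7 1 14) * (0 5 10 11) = (0 6 3 10 11 9 2 13 7 1 14 5) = [6, 14, 13, 10, 4, 0, 3, 1, 8, 2, 11, 9, 12, 7, 5]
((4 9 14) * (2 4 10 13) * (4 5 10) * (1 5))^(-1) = (1 2 13 10 5)(4 14 9)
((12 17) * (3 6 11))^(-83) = ((3 6 11)(12 17))^(-83) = (3 6 11)(12 17)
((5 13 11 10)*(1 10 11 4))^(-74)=((1 10 5 13 4))^(-74)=(1 10 5 13 4)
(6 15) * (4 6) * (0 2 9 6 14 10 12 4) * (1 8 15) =(0 2 9 6 1 8 15)(4 14 10 12) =[2, 8, 9, 3, 14, 5, 1, 7, 15, 6, 12, 11, 4, 13, 10, 0]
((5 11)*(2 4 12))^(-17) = (2 4 12)(5 11)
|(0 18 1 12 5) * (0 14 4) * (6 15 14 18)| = 20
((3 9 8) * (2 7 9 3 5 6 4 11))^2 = ((2 7 9 8 5 6 4 11))^2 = (2 9 5 4)(6 11 7 8)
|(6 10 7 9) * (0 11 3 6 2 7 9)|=8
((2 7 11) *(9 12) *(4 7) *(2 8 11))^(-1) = (2 7 4)(8 11)(9 12)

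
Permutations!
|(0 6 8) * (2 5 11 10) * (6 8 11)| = 10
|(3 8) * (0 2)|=|(0 2)(3 8)|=2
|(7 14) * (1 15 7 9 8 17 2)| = 8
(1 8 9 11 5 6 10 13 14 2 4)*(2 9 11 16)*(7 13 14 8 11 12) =(1 11 5 6 10 14 9 16 2 4)(7 13 8 12) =[0, 11, 4, 3, 1, 6, 10, 13, 12, 16, 14, 5, 7, 8, 9, 15, 2]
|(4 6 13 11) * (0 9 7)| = |(0 9 7)(4 6 13 11)| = 12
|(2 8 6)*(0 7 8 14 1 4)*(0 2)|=4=|(0 7 8 6)(1 4 2 14)|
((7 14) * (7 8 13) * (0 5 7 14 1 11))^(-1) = ((0 5 7 1 11)(8 13 14))^(-1) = (0 11 1 7 5)(8 14 13)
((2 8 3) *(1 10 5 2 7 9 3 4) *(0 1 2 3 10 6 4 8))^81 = (0 1 6 4 2)(3 7 9 10 5)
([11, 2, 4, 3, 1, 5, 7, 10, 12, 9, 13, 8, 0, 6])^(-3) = (0 11 8 12)(6 7 10 13)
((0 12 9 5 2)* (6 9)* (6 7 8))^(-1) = ((0 12 7 8 6 9 5 2))^(-1) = (0 2 5 9 6 8 7 12)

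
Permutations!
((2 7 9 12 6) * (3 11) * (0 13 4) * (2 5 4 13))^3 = (13)(0 9 5 2 12 4 7 6)(3 11)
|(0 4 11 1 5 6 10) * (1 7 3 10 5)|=6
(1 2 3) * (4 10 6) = (1 2 3)(4 10 6) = [0, 2, 3, 1, 10, 5, 4, 7, 8, 9, 6]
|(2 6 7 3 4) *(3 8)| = 6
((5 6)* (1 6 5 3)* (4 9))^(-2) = (9)(1 6 3)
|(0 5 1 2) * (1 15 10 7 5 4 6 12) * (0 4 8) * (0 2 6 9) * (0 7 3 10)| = |(0 8 2 4 9 7 5 15)(1 6 12)(3 10)| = 24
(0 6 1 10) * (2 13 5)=(0 6 1 10)(2 13 5)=[6, 10, 13, 3, 4, 2, 1, 7, 8, 9, 0, 11, 12, 5]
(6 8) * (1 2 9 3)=(1 2 9 3)(6 8)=[0, 2, 9, 1, 4, 5, 8, 7, 6, 3]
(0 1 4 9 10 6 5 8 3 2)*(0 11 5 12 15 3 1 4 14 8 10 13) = (0 4 9 13)(1 14 8)(2 11 5 10 6 12 15 3) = [4, 14, 11, 2, 9, 10, 12, 7, 1, 13, 6, 5, 15, 0, 8, 3]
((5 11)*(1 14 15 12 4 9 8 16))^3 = ((1 14 15 12 4 9 8 16)(5 11))^3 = (1 12 8 14 4 16 15 9)(5 11)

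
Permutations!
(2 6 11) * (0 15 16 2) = (0 15 16 2 6 11) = [15, 1, 6, 3, 4, 5, 11, 7, 8, 9, 10, 0, 12, 13, 14, 16, 2]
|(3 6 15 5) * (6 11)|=|(3 11 6 15 5)|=5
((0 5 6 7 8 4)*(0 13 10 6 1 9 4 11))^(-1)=(0 11 8 7 6 10 13 4 9 1 5)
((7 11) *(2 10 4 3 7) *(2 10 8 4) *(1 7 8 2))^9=(1 7 11 10)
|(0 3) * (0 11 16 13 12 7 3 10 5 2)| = |(0 10 5 2)(3 11 16 13 12 7)| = 12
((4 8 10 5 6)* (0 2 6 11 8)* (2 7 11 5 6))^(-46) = ((0 7 11 8 10 6 4))^(-46) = (0 8 4 11 6 7 10)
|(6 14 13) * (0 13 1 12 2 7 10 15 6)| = |(0 13)(1 12 2 7 10 15 6 14)| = 8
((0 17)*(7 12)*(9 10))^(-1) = (0 17)(7 12)(9 10)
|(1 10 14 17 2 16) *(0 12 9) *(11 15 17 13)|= 9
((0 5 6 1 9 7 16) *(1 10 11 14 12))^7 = ((0 5 6 10 11 14 12 1 9 7 16))^7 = (0 1 10 16 12 6 7 14 5 9 11)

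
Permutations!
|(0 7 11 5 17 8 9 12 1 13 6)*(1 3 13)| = 11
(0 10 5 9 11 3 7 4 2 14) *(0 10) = (2 14 10 5 9 11 3 7 4) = [0, 1, 14, 7, 2, 9, 6, 4, 8, 11, 5, 3, 12, 13, 10]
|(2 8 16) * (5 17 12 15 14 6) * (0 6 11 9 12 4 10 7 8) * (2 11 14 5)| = |(0 6 2)(4 10 7 8 16 11 9 12 15 5 17)| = 33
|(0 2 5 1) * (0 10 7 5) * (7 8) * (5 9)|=6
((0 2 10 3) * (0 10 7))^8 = ((0 2 7)(3 10))^8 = (10)(0 7 2)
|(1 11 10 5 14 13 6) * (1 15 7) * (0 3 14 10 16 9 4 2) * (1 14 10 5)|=45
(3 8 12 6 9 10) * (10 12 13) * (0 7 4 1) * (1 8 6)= (0 7 4 8 13 10 3 6 9 12 1)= [7, 0, 2, 6, 8, 5, 9, 4, 13, 12, 3, 11, 1, 10]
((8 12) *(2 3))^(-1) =((2 3)(8 12))^(-1) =(2 3)(8 12)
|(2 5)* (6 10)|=|(2 5)(6 10)|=2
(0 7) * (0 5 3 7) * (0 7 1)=(0 7 5 3 1)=[7, 0, 2, 1, 4, 3, 6, 5]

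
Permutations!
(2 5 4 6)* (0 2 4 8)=(0 2 5 8)(4 6)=[2, 1, 5, 3, 6, 8, 4, 7, 0]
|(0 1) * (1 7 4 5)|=|(0 7 4 5 1)|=5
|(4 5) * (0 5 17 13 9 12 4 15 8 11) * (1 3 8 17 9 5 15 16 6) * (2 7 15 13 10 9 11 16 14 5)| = |(0 13 2 7 15 17 10 9 12 4 11)(1 3 8 16 6)(5 14)| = 110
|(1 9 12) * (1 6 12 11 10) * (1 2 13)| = |(1 9 11 10 2 13)(6 12)| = 6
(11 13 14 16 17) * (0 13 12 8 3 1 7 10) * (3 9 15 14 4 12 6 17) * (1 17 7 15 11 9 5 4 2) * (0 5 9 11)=[13, 15, 1, 17, 12, 4, 7, 10, 9, 0, 5, 6, 8, 2, 16, 14, 3, 11]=(0 13 2 1 15 14 16 3 17 11 6 7 10 5 4 12 8 9)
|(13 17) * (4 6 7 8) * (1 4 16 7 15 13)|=|(1 4 6 15 13 17)(7 8 16)|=6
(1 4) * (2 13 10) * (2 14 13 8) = (1 4)(2 8)(10 14 13) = [0, 4, 8, 3, 1, 5, 6, 7, 2, 9, 14, 11, 12, 10, 13]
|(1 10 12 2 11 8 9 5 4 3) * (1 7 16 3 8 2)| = 12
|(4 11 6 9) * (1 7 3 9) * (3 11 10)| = 4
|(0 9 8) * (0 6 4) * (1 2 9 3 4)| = |(0 3 4)(1 2 9 8 6)| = 15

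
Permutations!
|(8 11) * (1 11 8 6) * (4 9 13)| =|(1 11 6)(4 9 13)| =3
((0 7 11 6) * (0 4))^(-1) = (0 4 6 11 7)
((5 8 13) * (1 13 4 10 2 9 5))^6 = (13)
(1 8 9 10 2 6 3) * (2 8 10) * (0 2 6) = [2, 10, 0, 1, 4, 5, 3, 7, 9, 6, 8] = (0 2)(1 10 8 9 6 3)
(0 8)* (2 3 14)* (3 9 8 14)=(0 14 2 9 8)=[14, 1, 9, 3, 4, 5, 6, 7, 0, 8, 10, 11, 12, 13, 2]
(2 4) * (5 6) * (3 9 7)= (2 4)(3 9 7)(5 6)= [0, 1, 4, 9, 2, 6, 5, 3, 8, 7]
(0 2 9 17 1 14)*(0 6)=(0 2 9 17 1 14 6)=[2, 14, 9, 3, 4, 5, 0, 7, 8, 17, 10, 11, 12, 13, 6, 15, 16, 1]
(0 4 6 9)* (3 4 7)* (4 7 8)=(0 8 4 6 9)(3 7)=[8, 1, 2, 7, 6, 5, 9, 3, 4, 0]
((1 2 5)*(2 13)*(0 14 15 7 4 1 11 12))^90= ((0 14 15 7 4 1 13 2 5 11 12))^90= (0 15 4 13 5 12 14 7 1 2 11)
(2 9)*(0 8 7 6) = (0 8 7 6)(2 9) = [8, 1, 9, 3, 4, 5, 0, 6, 7, 2]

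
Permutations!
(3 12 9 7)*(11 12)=(3 11 12 9 7)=[0, 1, 2, 11, 4, 5, 6, 3, 8, 7, 10, 12, 9]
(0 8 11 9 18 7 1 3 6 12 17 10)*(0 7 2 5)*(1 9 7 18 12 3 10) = (0 8 11 7 9 12 17 1 10 18 2 5)(3 6) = [8, 10, 5, 6, 4, 0, 3, 9, 11, 12, 18, 7, 17, 13, 14, 15, 16, 1, 2]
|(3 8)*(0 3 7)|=|(0 3 8 7)|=4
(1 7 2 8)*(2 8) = (1 7 8) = [0, 7, 2, 3, 4, 5, 6, 8, 1]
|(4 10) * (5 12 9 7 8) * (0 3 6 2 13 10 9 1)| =|(0 3 6 2 13 10 4 9 7 8 5 12 1)| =13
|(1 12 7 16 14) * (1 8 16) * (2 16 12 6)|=8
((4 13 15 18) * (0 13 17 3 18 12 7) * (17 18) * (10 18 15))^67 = (0 18 12 13 4 7 10 15)(3 17)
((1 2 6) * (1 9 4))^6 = (1 2 6 9 4) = ((1 2 6 9 4))^6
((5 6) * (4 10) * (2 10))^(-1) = ((2 10 4)(5 6))^(-1) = (2 4 10)(5 6)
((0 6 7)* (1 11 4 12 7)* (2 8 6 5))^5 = ((0 5 2 8 6 1 11 4 12 7))^5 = (0 1)(2 4)(5 11)(6 7)(8 12)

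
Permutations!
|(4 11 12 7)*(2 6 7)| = |(2 6 7 4 11 12)| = 6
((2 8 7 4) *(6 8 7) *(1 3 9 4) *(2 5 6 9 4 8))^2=((1 3 4 5 6 2 7)(8 9))^2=(9)(1 4 6 7 3 5 2)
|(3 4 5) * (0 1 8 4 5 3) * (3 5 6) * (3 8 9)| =|(0 1 9 3 6 8 4 5)| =8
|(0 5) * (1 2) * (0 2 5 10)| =|(0 10)(1 5 2)| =6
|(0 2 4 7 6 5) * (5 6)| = 5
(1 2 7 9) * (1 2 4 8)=[0, 4, 7, 3, 8, 5, 6, 9, 1, 2]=(1 4 8)(2 7 9)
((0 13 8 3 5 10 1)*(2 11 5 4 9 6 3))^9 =((0 13 8 2 11 5 10 1)(3 4 9 6))^9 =(0 13 8 2 11 5 10 1)(3 4 9 6)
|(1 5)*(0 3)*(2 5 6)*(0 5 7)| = 7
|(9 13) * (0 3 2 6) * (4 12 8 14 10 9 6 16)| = 12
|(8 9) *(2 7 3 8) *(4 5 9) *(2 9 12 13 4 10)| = |(2 7 3 8 10)(4 5 12 13)| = 20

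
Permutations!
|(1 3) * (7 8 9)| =|(1 3)(7 8 9)| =6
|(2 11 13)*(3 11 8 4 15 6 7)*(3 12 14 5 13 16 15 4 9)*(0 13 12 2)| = |(0 13)(2 8 9 3 11 16 15 6 7)(5 12 14)| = 18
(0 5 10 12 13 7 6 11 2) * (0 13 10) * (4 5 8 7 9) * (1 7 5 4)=(0 8 5)(1 7 6 11 2 13 9)(10 12)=[8, 7, 13, 3, 4, 0, 11, 6, 5, 1, 12, 2, 10, 9]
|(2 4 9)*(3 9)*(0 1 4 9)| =4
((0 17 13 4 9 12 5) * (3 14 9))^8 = ((0 17 13 4 3 14 9 12 5))^8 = (0 5 12 9 14 3 4 13 17)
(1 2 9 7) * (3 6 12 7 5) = (1 2 9 5 3 6 12 7) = [0, 2, 9, 6, 4, 3, 12, 1, 8, 5, 10, 11, 7]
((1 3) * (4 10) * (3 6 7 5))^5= ((1 6 7 5 3)(4 10))^5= (4 10)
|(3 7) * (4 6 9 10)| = 4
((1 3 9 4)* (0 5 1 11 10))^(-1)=((0 5 1 3 9 4 11 10))^(-1)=(0 10 11 4 9 3 1 5)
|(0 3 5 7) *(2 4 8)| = 12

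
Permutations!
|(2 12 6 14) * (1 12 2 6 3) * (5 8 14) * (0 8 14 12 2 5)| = |(0 8 12 3 1 2 5 14 6)| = 9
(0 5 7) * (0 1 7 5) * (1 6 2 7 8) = [0, 8, 7, 3, 4, 5, 2, 6, 1] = (1 8)(2 7 6)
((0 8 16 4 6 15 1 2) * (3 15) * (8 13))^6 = ((0 13 8 16 4 6 3 15 1 2))^6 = (0 3 8 1 4)(2 6 13 15 16)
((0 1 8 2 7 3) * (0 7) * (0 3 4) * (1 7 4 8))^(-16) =((0 7 8 2 3 4))^(-16) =(0 8 3)(2 4 7)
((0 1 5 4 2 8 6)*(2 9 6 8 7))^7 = ((0 1 5 4 9 6)(2 7))^7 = (0 1 5 4 9 6)(2 7)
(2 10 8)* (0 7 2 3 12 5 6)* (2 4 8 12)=[7, 1, 10, 2, 8, 6, 0, 4, 3, 9, 12, 11, 5]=(0 7 4 8 3 2 10 12 5 6)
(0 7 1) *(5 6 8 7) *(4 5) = (0 4 5 6 8 7 1) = [4, 0, 2, 3, 5, 6, 8, 1, 7]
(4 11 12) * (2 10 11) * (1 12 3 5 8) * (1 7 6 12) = (2 10 11 3 5 8 7 6 12 4) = [0, 1, 10, 5, 2, 8, 12, 6, 7, 9, 11, 3, 4]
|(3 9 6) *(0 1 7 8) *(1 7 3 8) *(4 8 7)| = 15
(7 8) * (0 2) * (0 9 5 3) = (0 2 9 5 3)(7 8) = [2, 1, 9, 0, 4, 3, 6, 8, 7, 5]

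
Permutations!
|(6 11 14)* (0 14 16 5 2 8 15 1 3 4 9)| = |(0 14 6 11 16 5 2 8 15 1 3 4 9)| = 13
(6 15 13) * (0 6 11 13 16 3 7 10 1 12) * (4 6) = [4, 12, 2, 7, 6, 5, 15, 10, 8, 9, 1, 13, 0, 11, 14, 16, 3] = (0 4 6 15 16 3 7 10 1 12)(11 13)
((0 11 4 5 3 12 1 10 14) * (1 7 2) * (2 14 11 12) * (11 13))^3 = ((0 12 7 14)(1 10 13 11 4 5 3 2))^3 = (0 14 7 12)(1 11 3 10 4 2 13 5)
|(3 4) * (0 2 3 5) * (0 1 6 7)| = 8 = |(0 2 3 4 5 1 6 7)|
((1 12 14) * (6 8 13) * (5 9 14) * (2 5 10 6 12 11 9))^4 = ((1 11 9 14)(2 5)(6 8 13 12 10))^4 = (14)(6 10 12 13 8)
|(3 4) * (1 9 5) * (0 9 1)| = 6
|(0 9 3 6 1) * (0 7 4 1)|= |(0 9 3 6)(1 7 4)|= 12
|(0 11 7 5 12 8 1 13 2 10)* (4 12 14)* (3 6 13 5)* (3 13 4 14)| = |(14)(0 11 7 13 2 10)(1 5 3 6 4 12 8)| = 42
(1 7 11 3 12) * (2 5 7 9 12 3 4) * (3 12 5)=(1 9 5 7 11 4 2 3 12)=[0, 9, 3, 12, 2, 7, 6, 11, 8, 5, 10, 4, 1]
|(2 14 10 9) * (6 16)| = 4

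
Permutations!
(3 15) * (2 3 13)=(2 3 15 13)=[0, 1, 3, 15, 4, 5, 6, 7, 8, 9, 10, 11, 12, 2, 14, 13]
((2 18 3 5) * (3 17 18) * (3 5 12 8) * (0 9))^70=((0 9)(2 5)(3 12 8)(17 18))^70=(18)(3 12 8)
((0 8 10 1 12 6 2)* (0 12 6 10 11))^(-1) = (0 11 8)(1 10 12 2 6)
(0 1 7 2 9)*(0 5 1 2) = (0 2 9 5 1 7) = [2, 7, 9, 3, 4, 1, 6, 0, 8, 5]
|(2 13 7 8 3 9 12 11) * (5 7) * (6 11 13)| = |(2 6 11)(3 9 12 13 5 7 8)| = 21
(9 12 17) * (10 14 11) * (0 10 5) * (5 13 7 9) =(0 10 14 11 13 7 9 12 17 5) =[10, 1, 2, 3, 4, 0, 6, 9, 8, 12, 14, 13, 17, 7, 11, 15, 16, 5]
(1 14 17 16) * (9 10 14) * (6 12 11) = (1 9 10 14 17 16)(6 12 11) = [0, 9, 2, 3, 4, 5, 12, 7, 8, 10, 14, 6, 11, 13, 17, 15, 1, 16]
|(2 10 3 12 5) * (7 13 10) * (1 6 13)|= |(1 6 13 10 3 12 5 2 7)|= 9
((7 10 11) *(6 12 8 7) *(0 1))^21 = (0 1)(6 7)(8 11)(10 12)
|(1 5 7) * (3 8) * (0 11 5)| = |(0 11 5 7 1)(3 8)| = 10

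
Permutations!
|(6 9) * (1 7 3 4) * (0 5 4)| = |(0 5 4 1 7 3)(6 9)| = 6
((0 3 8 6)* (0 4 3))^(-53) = (3 4 6 8)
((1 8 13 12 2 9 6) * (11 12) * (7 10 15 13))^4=(1 15 2 8 13 9 7 11 6 10 12)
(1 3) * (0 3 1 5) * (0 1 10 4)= (0 3 5 1 10 4)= [3, 10, 2, 5, 0, 1, 6, 7, 8, 9, 4]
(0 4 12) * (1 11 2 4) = (0 1 11 2 4 12) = [1, 11, 4, 3, 12, 5, 6, 7, 8, 9, 10, 2, 0]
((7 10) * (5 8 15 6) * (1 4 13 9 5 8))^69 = ((1 4 13 9 5)(6 8 15)(7 10))^69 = (15)(1 5 9 13 4)(7 10)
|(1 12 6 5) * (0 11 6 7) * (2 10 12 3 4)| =|(0 11 6 5 1 3 4 2 10 12 7)| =11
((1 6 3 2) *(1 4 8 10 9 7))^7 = (1 9 8 2 6 7 10 4 3)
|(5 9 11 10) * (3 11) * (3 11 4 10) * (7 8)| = |(3 4 10 5 9 11)(7 8)| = 6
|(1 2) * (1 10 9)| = 4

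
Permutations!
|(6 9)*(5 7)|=2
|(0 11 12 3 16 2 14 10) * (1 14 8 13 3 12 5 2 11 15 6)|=|(0 15 6 1 14 10)(2 8 13 3 16 11 5)|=42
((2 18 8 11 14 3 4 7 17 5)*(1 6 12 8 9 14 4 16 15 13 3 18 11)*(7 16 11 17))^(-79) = ((1 6 12 8)(2 17 5)(3 11 4 16 15 13)(9 14 18))^(-79) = (1 6 12 8)(2 5 17)(3 13 15 16 4 11)(9 18 14)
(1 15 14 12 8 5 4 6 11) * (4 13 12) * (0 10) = (0 10)(1 15 14 4 6 11)(5 13 12 8) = [10, 15, 2, 3, 6, 13, 11, 7, 5, 9, 0, 1, 8, 12, 4, 14]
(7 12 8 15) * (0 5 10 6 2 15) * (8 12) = (0 5 10 6 2 15 7 8) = [5, 1, 15, 3, 4, 10, 2, 8, 0, 9, 6, 11, 12, 13, 14, 7]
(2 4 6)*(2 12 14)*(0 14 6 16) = (0 14 2 4 16)(6 12) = [14, 1, 4, 3, 16, 5, 12, 7, 8, 9, 10, 11, 6, 13, 2, 15, 0]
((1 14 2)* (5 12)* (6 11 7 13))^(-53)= (1 14 2)(5 12)(6 13 7 11)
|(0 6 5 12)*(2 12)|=5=|(0 6 5 2 12)|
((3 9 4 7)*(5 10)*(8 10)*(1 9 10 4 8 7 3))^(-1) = (1 7 5 10 3 4 8 9)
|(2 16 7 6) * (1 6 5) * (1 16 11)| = 12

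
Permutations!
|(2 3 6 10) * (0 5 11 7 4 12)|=12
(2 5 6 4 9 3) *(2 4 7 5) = [0, 1, 2, 4, 9, 6, 7, 5, 8, 3] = (3 4 9)(5 6 7)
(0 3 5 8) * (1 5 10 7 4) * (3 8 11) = [8, 5, 2, 10, 1, 11, 6, 4, 0, 9, 7, 3] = (0 8)(1 5 11 3 10 7 4)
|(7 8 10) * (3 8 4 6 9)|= 7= |(3 8 10 7 4 6 9)|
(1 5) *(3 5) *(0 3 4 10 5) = (0 3)(1 4 10 5) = [3, 4, 2, 0, 10, 1, 6, 7, 8, 9, 5]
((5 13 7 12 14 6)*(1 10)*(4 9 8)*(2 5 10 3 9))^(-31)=((1 3 9 8 4 2 5 13 7 12 14 6 10))^(-31)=(1 7 8 6 5 3 12 4 10 13 9 14 2)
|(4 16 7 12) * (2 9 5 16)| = |(2 9 5 16 7 12 4)| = 7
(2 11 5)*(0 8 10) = (0 8 10)(2 11 5) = [8, 1, 11, 3, 4, 2, 6, 7, 10, 9, 0, 5]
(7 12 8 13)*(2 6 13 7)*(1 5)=(1 5)(2 6 13)(7 12 8)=[0, 5, 6, 3, 4, 1, 13, 12, 7, 9, 10, 11, 8, 2]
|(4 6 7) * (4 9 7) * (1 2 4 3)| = |(1 2 4 6 3)(7 9)| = 10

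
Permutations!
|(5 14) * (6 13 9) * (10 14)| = 3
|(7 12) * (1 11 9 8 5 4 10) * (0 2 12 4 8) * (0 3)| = |(0 2 12 7 4 10 1 11 9 3)(5 8)| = 10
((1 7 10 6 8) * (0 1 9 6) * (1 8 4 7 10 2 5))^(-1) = (0 10 1 5 2 7 4 6 9 8)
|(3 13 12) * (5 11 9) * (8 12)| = |(3 13 8 12)(5 11 9)| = 12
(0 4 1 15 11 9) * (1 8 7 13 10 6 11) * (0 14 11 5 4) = (1 15)(4 8 7 13 10 6 5)(9 14 11) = [0, 15, 2, 3, 8, 4, 5, 13, 7, 14, 6, 9, 12, 10, 11, 1]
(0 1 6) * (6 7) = (0 1 7 6) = [1, 7, 2, 3, 4, 5, 0, 6]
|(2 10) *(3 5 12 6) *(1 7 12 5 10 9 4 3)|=20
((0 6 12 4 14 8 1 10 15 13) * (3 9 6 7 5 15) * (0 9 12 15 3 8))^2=(0 5 12 14 7 3 4)(1 8 10)(6 13)(9 15)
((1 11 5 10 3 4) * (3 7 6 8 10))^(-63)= ((1 11 5 3 4)(6 8 10 7))^(-63)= (1 5 4 11 3)(6 8 10 7)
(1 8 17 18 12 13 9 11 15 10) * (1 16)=(1 8 17 18 12 13 9 11 15 10 16)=[0, 8, 2, 3, 4, 5, 6, 7, 17, 11, 16, 15, 13, 9, 14, 10, 1, 18, 12]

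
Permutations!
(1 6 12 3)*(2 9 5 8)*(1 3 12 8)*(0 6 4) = (12)(0 6 8 2 9 5 1 4) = [6, 4, 9, 3, 0, 1, 8, 7, 2, 5, 10, 11, 12]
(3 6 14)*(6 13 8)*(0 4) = (0 4)(3 13 8 6 14) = [4, 1, 2, 13, 0, 5, 14, 7, 6, 9, 10, 11, 12, 8, 3]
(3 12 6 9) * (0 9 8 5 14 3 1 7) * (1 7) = (0 9 7)(3 12 6 8 5 14) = [9, 1, 2, 12, 4, 14, 8, 0, 5, 7, 10, 11, 6, 13, 3]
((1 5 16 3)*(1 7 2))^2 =((1 5 16 3 7 2))^2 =(1 16 7)(2 5 3)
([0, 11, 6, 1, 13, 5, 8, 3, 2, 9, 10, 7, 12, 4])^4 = [0, 1, 6, 3, 4, 5, 8, 7, 2, 9, 10, 11, 12, 13]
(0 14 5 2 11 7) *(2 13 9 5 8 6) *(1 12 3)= [14, 12, 11, 1, 4, 13, 2, 0, 6, 5, 10, 7, 3, 9, 8]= (0 14 8 6 2 11 7)(1 12 3)(5 13 9)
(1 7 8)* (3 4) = [0, 7, 2, 4, 3, 5, 6, 8, 1] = (1 7 8)(3 4)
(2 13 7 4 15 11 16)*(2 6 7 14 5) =(2 13 14 5)(4 15 11 16 6 7) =[0, 1, 13, 3, 15, 2, 7, 4, 8, 9, 10, 16, 12, 14, 5, 11, 6]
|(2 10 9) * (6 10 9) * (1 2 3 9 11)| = 6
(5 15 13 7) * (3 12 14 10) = (3 12 14 10)(5 15 13 7) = [0, 1, 2, 12, 4, 15, 6, 5, 8, 9, 3, 11, 14, 7, 10, 13]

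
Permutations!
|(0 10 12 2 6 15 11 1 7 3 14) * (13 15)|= 12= |(0 10 12 2 6 13 15 11 1 7 3 14)|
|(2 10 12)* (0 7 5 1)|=|(0 7 5 1)(2 10 12)|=12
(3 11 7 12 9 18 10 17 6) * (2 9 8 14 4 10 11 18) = (2 9)(3 18 11 7 12 8 14 4 10 17 6) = [0, 1, 9, 18, 10, 5, 3, 12, 14, 2, 17, 7, 8, 13, 4, 15, 16, 6, 11]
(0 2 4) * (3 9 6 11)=(0 2 4)(3 9 6 11)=[2, 1, 4, 9, 0, 5, 11, 7, 8, 6, 10, 3]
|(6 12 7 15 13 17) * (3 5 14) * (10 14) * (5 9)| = 30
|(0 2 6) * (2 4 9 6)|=|(0 4 9 6)|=4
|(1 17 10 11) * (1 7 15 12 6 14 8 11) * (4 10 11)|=11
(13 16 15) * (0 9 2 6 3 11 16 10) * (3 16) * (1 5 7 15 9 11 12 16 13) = (0 11 3 12 16 9 2 6 13 10)(1 5 7 15) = [11, 5, 6, 12, 4, 7, 13, 15, 8, 2, 0, 3, 16, 10, 14, 1, 9]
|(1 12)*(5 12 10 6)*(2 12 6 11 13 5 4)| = 9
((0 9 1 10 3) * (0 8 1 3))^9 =(0 8)(1 9)(3 10)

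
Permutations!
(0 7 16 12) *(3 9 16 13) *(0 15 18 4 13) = (0 7)(3 9 16 12 15 18 4 13) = [7, 1, 2, 9, 13, 5, 6, 0, 8, 16, 10, 11, 15, 3, 14, 18, 12, 17, 4]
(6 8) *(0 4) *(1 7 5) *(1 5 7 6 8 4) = [1, 6, 2, 3, 0, 5, 4, 7, 8] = (8)(0 1 6 4)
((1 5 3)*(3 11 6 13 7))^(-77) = (13)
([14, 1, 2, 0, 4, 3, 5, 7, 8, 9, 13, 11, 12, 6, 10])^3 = (0 13 3 10 5 14 6)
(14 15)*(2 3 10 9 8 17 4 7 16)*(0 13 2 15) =(0 13 2 3 10 9 8 17 4 7 16 15 14) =[13, 1, 3, 10, 7, 5, 6, 16, 17, 8, 9, 11, 12, 2, 0, 14, 15, 4]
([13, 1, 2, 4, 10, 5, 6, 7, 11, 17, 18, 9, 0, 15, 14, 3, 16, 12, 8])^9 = [9, 1, 2, 0, 13, 5, 6, 7, 4, 18, 15, 10, 11, 17, 14, 12, 16, 8, 3]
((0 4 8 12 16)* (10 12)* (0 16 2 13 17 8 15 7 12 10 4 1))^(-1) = (0 1)(2 12 7 15 4 8 17 13)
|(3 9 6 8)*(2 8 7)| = 6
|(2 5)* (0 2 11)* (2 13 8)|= |(0 13 8 2 5 11)|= 6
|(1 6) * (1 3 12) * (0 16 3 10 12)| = 12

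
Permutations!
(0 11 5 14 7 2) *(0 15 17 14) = (0 11 5)(2 15 17 14 7) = [11, 1, 15, 3, 4, 0, 6, 2, 8, 9, 10, 5, 12, 13, 7, 17, 16, 14]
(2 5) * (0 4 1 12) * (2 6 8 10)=(0 4 1 12)(2 5 6 8 10)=[4, 12, 5, 3, 1, 6, 8, 7, 10, 9, 2, 11, 0]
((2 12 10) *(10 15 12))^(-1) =((2 10)(12 15))^(-1) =(2 10)(12 15)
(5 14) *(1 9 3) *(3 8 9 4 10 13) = [0, 4, 2, 1, 10, 14, 6, 7, 9, 8, 13, 11, 12, 3, 5] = (1 4 10 13 3)(5 14)(8 9)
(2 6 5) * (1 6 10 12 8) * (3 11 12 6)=(1 3 11 12 8)(2 10 6 5)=[0, 3, 10, 11, 4, 2, 5, 7, 1, 9, 6, 12, 8]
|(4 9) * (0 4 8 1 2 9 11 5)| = 4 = |(0 4 11 5)(1 2 9 8)|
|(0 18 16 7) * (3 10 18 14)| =7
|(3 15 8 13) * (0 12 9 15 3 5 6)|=|(0 12 9 15 8 13 5 6)|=8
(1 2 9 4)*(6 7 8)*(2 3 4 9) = (9)(1 3 4)(6 7 8) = [0, 3, 2, 4, 1, 5, 7, 8, 6, 9]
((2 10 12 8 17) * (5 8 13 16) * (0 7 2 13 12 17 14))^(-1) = (0 14 8 5 16 13 17 10 2 7)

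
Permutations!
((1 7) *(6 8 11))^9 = (11)(1 7)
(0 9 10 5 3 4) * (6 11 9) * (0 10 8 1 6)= (1 6 11 9 8)(3 4 10 5)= [0, 6, 2, 4, 10, 3, 11, 7, 1, 8, 5, 9]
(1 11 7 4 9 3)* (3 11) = (1 3)(4 9 11 7) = [0, 3, 2, 1, 9, 5, 6, 4, 8, 11, 10, 7]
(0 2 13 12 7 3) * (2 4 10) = (0 4 10 2 13 12 7 3) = [4, 1, 13, 0, 10, 5, 6, 3, 8, 9, 2, 11, 7, 12]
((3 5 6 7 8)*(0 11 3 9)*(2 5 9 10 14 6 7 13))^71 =((0 11 3 9)(2 5 7 8 10 14 6 13))^71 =(0 9 3 11)(2 13 6 14 10 8 7 5)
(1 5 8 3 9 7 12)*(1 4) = (1 5 8 3 9 7 12 4) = [0, 5, 2, 9, 1, 8, 6, 12, 3, 7, 10, 11, 4]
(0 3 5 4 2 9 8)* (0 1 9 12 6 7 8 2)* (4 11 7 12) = [3, 9, 4, 5, 0, 11, 12, 8, 1, 2, 10, 7, 6] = (0 3 5 11 7 8 1 9 2 4)(6 12)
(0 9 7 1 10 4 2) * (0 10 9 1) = [1, 9, 10, 3, 2, 5, 6, 0, 8, 7, 4] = (0 1 9 7)(2 10 4)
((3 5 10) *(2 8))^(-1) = (2 8)(3 10 5)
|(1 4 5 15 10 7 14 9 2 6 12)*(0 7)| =|(0 7 14 9 2 6 12 1 4 5 15 10)| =12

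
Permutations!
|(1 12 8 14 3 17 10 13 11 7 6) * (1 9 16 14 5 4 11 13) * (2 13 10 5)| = |(1 12 8 2 13 10)(3 17 5 4 11 7 6 9 16 14)| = 30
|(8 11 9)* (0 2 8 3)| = 6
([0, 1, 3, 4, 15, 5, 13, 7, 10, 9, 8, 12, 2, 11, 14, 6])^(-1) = (2 12 11 13 6 15 4 3)(8 10)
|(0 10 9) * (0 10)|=2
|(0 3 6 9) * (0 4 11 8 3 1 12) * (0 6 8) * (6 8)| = |(0 1 12 8 3 6 9 4 11)| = 9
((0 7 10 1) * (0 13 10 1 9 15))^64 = (0 7 1 13 10 9 15)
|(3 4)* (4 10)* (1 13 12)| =3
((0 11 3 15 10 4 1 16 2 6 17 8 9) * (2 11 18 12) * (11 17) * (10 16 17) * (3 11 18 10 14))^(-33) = ((0 10 4 1 17 8 9)(2 6 18 12)(3 15 16 14))^(-33) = (0 4 17 9 10 1 8)(2 12 18 6)(3 14 16 15)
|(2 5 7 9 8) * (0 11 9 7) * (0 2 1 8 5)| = |(0 11 9 5 2)(1 8)| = 10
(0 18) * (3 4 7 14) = [18, 1, 2, 4, 7, 5, 6, 14, 8, 9, 10, 11, 12, 13, 3, 15, 16, 17, 0] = (0 18)(3 4 7 14)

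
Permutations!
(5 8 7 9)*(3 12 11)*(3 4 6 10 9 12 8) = [0, 1, 2, 8, 6, 3, 10, 12, 7, 5, 9, 4, 11] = (3 8 7 12 11 4 6 10 9 5)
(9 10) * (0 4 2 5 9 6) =(0 4 2 5 9 10 6) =[4, 1, 5, 3, 2, 9, 0, 7, 8, 10, 6]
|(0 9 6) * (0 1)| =4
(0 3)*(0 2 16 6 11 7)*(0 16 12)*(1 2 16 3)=(0 1 2 12)(3 16 6 11 7)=[1, 2, 12, 16, 4, 5, 11, 3, 8, 9, 10, 7, 0, 13, 14, 15, 6]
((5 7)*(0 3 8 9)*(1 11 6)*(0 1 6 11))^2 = ((11)(0 3 8 9 1)(5 7))^2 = (11)(0 8 1 3 9)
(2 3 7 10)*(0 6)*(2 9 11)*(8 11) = (0 6)(2 3 7 10 9 8 11) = [6, 1, 3, 7, 4, 5, 0, 10, 11, 8, 9, 2]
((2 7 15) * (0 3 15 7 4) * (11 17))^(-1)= ((0 3 15 2 4)(11 17))^(-1)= (0 4 2 15 3)(11 17)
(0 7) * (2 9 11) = (0 7)(2 9 11) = [7, 1, 9, 3, 4, 5, 6, 0, 8, 11, 10, 2]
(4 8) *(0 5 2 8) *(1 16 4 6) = [5, 16, 8, 3, 0, 2, 1, 7, 6, 9, 10, 11, 12, 13, 14, 15, 4] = (0 5 2 8 6 1 16 4)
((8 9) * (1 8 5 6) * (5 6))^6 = (1 9)(6 8)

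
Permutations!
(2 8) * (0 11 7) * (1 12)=[11, 12, 8, 3, 4, 5, 6, 0, 2, 9, 10, 7, 1]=(0 11 7)(1 12)(2 8)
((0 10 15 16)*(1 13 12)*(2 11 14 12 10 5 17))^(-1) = (0 16 15 10 13 1 12 14 11 2 17 5) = ((0 5 17 2 11 14 12 1 13 10 15 16))^(-1)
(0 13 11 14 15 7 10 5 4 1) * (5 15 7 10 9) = (0 13 11 14 7 9 5 4 1)(10 15) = [13, 0, 2, 3, 1, 4, 6, 9, 8, 5, 15, 14, 12, 11, 7, 10]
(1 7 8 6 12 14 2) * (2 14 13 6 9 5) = (14)(1 7 8 9 5 2)(6 12 13) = [0, 7, 1, 3, 4, 2, 12, 8, 9, 5, 10, 11, 13, 6, 14]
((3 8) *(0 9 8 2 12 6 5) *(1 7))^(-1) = (0 5 6 12 2 3 8 9)(1 7)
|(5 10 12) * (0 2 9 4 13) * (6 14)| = |(0 2 9 4 13)(5 10 12)(6 14)| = 30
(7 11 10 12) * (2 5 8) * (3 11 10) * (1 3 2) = (1 3 11 2 5 8)(7 10 12) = [0, 3, 5, 11, 4, 8, 6, 10, 1, 9, 12, 2, 7]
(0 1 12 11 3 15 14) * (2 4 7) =(0 1 12 11 3 15 14)(2 4 7) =[1, 12, 4, 15, 7, 5, 6, 2, 8, 9, 10, 3, 11, 13, 0, 14]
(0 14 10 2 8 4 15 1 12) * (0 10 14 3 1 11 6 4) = (0 3 1 12 10 2 8)(4 15 11 6) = [3, 12, 8, 1, 15, 5, 4, 7, 0, 9, 2, 6, 10, 13, 14, 11]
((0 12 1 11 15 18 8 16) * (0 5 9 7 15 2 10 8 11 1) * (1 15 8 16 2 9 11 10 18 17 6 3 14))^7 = ((0 12)(1 15 17 6 3 14)(2 18 10 16 5 11 9 7 8))^7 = (0 12)(1 15 17 6 3 14)(2 7 11 16 18 8 9 5 10)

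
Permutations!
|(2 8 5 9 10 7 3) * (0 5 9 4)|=6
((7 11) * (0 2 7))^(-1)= ((0 2 7 11))^(-1)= (0 11 7 2)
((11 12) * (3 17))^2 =((3 17)(11 12))^2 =(17)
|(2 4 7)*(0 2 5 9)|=6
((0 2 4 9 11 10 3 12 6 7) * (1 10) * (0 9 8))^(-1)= ((0 2 4 8)(1 10 3 12 6 7 9 11))^(-1)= (0 8 4 2)(1 11 9 7 6 12 3 10)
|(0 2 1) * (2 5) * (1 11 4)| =|(0 5 2 11 4 1)| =6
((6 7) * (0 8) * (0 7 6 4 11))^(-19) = ((0 8 7 4 11))^(-19) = (0 8 7 4 11)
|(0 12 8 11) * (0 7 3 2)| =7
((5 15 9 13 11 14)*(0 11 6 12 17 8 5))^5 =(0 14 11)(5 12 9 8 6 15 17 13)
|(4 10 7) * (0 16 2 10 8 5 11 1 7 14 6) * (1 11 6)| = |(0 16 2 10 14 1 7 4 8 5 6)| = 11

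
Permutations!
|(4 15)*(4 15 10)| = 2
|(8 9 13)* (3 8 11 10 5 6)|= |(3 8 9 13 11 10 5 6)|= 8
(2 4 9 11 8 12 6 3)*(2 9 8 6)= [0, 1, 4, 9, 8, 5, 3, 7, 12, 11, 10, 6, 2]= (2 4 8 12)(3 9 11 6)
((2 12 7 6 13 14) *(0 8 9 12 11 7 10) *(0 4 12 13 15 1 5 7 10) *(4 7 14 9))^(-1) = (0 12 4 8)(1 15 6 7 10 11 2 14 5)(9 13)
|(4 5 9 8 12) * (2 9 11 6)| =8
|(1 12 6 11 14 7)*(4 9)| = |(1 12 6 11 14 7)(4 9)| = 6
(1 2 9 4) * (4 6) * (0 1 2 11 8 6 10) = (0 1 11 8 6 4 2 9 10) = [1, 11, 9, 3, 2, 5, 4, 7, 6, 10, 0, 8]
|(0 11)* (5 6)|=2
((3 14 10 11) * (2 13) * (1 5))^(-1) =(1 5)(2 13)(3 11 10 14)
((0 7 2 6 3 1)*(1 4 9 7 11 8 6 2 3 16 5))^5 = (0 5 6 11 1 16 8)(3 4 9 7)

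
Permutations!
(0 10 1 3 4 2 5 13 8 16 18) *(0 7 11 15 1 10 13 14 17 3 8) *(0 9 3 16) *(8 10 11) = (0 13 9 3 4 2 5 14 17 16 18 7 8)(1 10 11 15) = [13, 10, 5, 4, 2, 14, 6, 8, 0, 3, 11, 15, 12, 9, 17, 1, 18, 16, 7]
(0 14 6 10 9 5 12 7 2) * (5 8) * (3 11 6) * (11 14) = [11, 1, 0, 14, 4, 12, 10, 2, 5, 8, 9, 6, 7, 13, 3] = (0 11 6 10 9 8 5 12 7 2)(3 14)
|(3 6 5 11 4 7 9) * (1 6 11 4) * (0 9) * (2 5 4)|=8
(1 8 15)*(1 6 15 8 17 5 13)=(1 17 5 13)(6 15)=[0, 17, 2, 3, 4, 13, 15, 7, 8, 9, 10, 11, 12, 1, 14, 6, 16, 5]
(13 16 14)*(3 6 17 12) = (3 6 17 12)(13 16 14) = [0, 1, 2, 6, 4, 5, 17, 7, 8, 9, 10, 11, 3, 16, 13, 15, 14, 12]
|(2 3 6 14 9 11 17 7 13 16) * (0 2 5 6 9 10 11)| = 36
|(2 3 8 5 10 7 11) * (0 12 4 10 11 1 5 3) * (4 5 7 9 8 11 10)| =18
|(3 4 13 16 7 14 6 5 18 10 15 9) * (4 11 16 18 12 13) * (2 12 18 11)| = 14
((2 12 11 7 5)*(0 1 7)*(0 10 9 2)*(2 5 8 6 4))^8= ((0 1 7 8 6 4 2 12 11 10 9 5))^8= (0 11 6)(1 10 4)(2 7 9)(5 12 8)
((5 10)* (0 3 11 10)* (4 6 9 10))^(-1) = (0 5 10 9 6 4 11 3)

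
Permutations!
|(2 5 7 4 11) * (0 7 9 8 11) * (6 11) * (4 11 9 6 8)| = |(0 7 11 2 5 6 9 4)| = 8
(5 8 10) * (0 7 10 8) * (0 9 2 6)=(0 7 10 5 9 2 6)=[7, 1, 6, 3, 4, 9, 0, 10, 8, 2, 5]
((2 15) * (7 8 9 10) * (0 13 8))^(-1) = (0 7 10 9 8 13)(2 15)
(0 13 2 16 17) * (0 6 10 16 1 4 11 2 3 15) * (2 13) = (0 2 1 4 11 13 3 15)(6 10 16 17) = [2, 4, 1, 15, 11, 5, 10, 7, 8, 9, 16, 13, 12, 3, 14, 0, 17, 6]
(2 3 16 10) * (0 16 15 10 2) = (0 16 2 3 15 10) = [16, 1, 3, 15, 4, 5, 6, 7, 8, 9, 0, 11, 12, 13, 14, 10, 2]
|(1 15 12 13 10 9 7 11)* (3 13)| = |(1 15 12 3 13 10 9 7 11)| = 9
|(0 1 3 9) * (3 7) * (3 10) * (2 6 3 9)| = 15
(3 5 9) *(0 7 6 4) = (0 7 6 4)(3 5 9) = [7, 1, 2, 5, 0, 9, 4, 6, 8, 3]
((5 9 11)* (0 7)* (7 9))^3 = (0 5 9 7 11)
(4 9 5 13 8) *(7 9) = (4 7 9 5 13 8) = [0, 1, 2, 3, 7, 13, 6, 9, 4, 5, 10, 11, 12, 8]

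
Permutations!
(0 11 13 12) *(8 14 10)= (0 11 13 12)(8 14 10)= [11, 1, 2, 3, 4, 5, 6, 7, 14, 9, 8, 13, 0, 12, 10]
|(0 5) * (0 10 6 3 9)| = |(0 5 10 6 3 9)| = 6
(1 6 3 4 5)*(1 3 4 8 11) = (1 6 4 5 3 8 11) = [0, 6, 2, 8, 5, 3, 4, 7, 11, 9, 10, 1]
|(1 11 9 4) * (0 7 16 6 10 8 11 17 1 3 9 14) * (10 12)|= |(0 7 16 6 12 10 8 11 14)(1 17)(3 9 4)|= 18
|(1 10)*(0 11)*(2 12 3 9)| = 4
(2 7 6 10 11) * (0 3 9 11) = (0 3 9 11 2 7 6 10) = [3, 1, 7, 9, 4, 5, 10, 6, 8, 11, 0, 2]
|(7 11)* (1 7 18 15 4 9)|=|(1 7 11 18 15 4 9)|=7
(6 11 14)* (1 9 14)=[0, 9, 2, 3, 4, 5, 11, 7, 8, 14, 10, 1, 12, 13, 6]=(1 9 14 6 11)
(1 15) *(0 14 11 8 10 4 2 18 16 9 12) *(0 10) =[14, 15, 18, 3, 2, 5, 6, 7, 0, 12, 4, 8, 10, 13, 11, 1, 9, 17, 16] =(0 14 11 8)(1 15)(2 18 16 9 12 10 4)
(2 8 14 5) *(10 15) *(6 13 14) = [0, 1, 8, 3, 4, 2, 13, 7, 6, 9, 15, 11, 12, 14, 5, 10] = (2 8 6 13 14 5)(10 15)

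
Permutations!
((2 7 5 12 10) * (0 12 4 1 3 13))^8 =((0 12 10 2 7 5 4 1 3 13))^8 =(0 3 4 7 10)(1 5 2 12 13)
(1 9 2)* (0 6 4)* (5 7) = (0 6 4)(1 9 2)(5 7) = [6, 9, 1, 3, 0, 7, 4, 5, 8, 2]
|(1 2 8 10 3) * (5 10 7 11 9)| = |(1 2 8 7 11 9 5 10 3)| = 9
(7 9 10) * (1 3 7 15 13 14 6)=(1 3 7 9 10 15 13 14 6)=[0, 3, 2, 7, 4, 5, 1, 9, 8, 10, 15, 11, 12, 14, 6, 13]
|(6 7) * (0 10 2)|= |(0 10 2)(6 7)|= 6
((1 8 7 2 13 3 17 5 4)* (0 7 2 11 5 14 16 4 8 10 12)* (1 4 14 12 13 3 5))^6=(0 5)(1 3)(2 11)(7 8)(10 17)(12 13)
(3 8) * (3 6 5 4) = (3 8 6 5 4) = [0, 1, 2, 8, 3, 4, 5, 7, 6]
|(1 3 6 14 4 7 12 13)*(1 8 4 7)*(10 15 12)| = 11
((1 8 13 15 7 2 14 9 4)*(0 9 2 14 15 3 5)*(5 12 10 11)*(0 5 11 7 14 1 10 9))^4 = (1 12 7 3 10 13 4 8 9)(2 15 14)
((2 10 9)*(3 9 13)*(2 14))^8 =((2 10 13 3 9 14))^8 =(2 13 9)(3 14 10)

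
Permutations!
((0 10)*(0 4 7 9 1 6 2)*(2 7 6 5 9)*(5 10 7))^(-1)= ((0 7 2)(1 10 4 6 5 9))^(-1)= (0 2 7)(1 9 5 6 4 10)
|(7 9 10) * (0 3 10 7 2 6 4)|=|(0 3 10 2 6 4)(7 9)|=6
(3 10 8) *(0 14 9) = [14, 1, 2, 10, 4, 5, 6, 7, 3, 0, 8, 11, 12, 13, 9] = (0 14 9)(3 10 8)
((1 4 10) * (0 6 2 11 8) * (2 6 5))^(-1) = ((0 5 2 11 8)(1 4 10))^(-1) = (0 8 11 2 5)(1 10 4)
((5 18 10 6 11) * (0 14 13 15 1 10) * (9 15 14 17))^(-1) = ((0 17 9 15 1 10 6 11 5 18)(13 14))^(-1) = (0 18 5 11 6 10 1 15 9 17)(13 14)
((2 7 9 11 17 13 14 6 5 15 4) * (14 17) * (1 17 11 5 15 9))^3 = (1 11 15 7 13 6 2 17 14 4)(5 9)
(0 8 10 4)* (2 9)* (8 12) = (0 12 8 10 4)(2 9) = [12, 1, 9, 3, 0, 5, 6, 7, 10, 2, 4, 11, 8]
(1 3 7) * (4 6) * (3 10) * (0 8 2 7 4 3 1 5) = (0 8 2 7 5)(1 10)(3 4 6) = [8, 10, 7, 4, 6, 0, 3, 5, 2, 9, 1]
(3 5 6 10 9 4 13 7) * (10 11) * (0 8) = [8, 1, 2, 5, 13, 6, 11, 3, 0, 4, 9, 10, 12, 7] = (0 8)(3 5 6 11 10 9 4 13 7)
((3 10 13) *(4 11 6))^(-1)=(3 13 10)(4 6 11)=((3 10 13)(4 11 6))^(-1)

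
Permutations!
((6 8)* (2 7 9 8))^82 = ((2 7 9 8 6))^82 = (2 9 6 7 8)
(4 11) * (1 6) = (1 6)(4 11) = [0, 6, 2, 3, 11, 5, 1, 7, 8, 9, 10, 4]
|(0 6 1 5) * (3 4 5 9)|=7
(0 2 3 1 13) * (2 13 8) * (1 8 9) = (0 13)(1 9)(2 3 8) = [13, 9, 3, 8, 4, 5, 6, 7, 2, 1, 10, 11, 12, 0]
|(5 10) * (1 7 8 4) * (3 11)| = |(1 7 8 4)(3 11)(5 10)| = 4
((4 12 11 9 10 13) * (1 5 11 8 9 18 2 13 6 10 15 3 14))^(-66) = ((1 5 11 18 2 13 4 12 8 9 15 3 14)(6 10))^(-66) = (1 14 3 15 9 8 12 4 13 2 18 11 5)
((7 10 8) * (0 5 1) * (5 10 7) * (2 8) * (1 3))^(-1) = (0 1 3 5 8 2 10)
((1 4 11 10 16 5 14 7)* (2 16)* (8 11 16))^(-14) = (1 14 16)(2 11)(4 7 5)(8 10)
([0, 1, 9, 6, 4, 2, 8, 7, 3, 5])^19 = (2 9 5)(3 6 8)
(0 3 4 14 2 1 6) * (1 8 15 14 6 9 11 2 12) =[3, 9, 8, 4, 6, 5, 0, 7, 15, 11, 10, 2, 1, 13, 12, 14] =(0 3 4 6)(1 9 11 2 8 15 14 12)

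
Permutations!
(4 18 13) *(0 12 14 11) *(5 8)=(0 12 14 11)(4 18 13)(5 8)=[12, 1, 2, 3, 18, 8, 6, 7, 5, 9, 10, 0, 14, 4, 11, 15, 16, 17, 13]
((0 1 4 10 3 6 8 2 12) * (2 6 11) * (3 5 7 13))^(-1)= ((0 1 4 10 5 7 13 3 11 2 12)(6 8))^(-1)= (0 12 2 11 3 13 7 5 10 4 1)(6 8)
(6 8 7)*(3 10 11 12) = [0, 1, 2, 10, 4, 5, 8, 6, 7, 9, 11, 12, 3] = (3 10 11 12)(6 8 7)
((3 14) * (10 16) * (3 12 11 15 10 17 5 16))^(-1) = (3 10 15 11 12 14)(5 17 16)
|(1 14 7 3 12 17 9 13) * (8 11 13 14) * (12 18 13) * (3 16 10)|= |(1 8 11 12 17 9 14 7 16 10 3 18 13)|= 13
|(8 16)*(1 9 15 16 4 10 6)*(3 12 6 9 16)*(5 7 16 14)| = 13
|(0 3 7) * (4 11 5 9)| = 12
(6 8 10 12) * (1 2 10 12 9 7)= [0, 2, 10, 3, 4, 5, 8, 1, 12, 7, 9, 11, 6]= (1 2 10 9 7)(6 8 12)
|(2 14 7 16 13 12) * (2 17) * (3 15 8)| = 21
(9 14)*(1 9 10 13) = (1 9 14 10 13) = [0, 9, 2, 3, 4, 5, 6, 7, 8, 14, 13, 11, 12, 1, 10]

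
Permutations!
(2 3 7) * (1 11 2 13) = (1 11 2 3 7 13) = [0, 11, 3, 7, 4, 5, 6, 13, 8, 9, 10, 2, 12, 1]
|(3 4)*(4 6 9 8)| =|(3 6 9 8 4)| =5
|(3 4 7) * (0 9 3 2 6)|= 7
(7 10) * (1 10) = [0, 10, 2, 3, 4, 5, 6, 1, 8, 9, 7] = (1 10 7)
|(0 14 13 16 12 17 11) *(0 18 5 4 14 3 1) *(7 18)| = 30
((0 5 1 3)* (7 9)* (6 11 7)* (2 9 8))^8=((0 5 1 3)(2 9 6 11 7 8))^8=(2 6 7)(8 9 11)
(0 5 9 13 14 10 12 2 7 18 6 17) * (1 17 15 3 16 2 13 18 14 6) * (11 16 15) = (0 5 9 18 1 17)(2 7 14 10 12 13 6 11 16)(3 15) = [5, 17, 7, 15, 4, 9, 11, 14, 8, 18, 12, 16, 13, 6, 10, 3, 2, 0, 1]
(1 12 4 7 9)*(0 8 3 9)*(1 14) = (0 8 3 9 14 1 12 4 7) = [8, 12, 2, 9, 7, 5, 6, 0, 3, 14, 10, 11, 4, 13, 1]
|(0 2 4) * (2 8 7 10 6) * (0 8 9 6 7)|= |(0 9 6 2 4 8)(7 10)|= 6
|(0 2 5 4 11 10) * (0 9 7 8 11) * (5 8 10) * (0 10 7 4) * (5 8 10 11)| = 8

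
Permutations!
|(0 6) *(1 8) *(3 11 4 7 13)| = 10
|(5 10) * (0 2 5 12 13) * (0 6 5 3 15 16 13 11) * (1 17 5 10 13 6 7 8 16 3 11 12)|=18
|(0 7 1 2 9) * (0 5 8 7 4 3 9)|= 9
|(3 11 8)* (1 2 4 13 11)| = |(1 2 4 13 11 8 3)| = 7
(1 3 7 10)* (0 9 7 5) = [9, 3, 2, 5, 4, 0, 6, 10, 8, 7, 1] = (0 9 7 10 1 3 5)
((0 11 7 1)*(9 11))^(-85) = (11)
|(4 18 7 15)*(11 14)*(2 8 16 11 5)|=|(2 8 16 11 14 5)(4 18 7 15)|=12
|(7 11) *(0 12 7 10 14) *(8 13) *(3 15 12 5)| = |(0 5 3 15 12 7 11 10 14)(8 13)| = 18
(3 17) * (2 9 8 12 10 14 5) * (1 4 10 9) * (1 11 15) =(1 4 10 14 5 2 11 15)(3 17)(8 12 9) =[0, 4, 11, 17, 10, 2, 6, 7, 12, 8, 14, 15, 9, 13, 5, 1, 16, 3]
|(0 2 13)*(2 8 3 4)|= 6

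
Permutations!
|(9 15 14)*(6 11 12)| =|(6 11 12)(9 15 14)| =3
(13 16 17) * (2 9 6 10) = [0, 1, 9, 3, 4, 5, 10, 7, 8, 6, 2, 11, 12, 16, 14, 15, 17, 13] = (2 9 6 10)(13 16 17)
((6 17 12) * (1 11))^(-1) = ((1 11)(6 17 12))^(-1) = (1 11)(6 12 17)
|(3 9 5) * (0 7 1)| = 3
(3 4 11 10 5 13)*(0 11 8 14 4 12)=[11, 1, 2, 12, 8, 13, 6, 7, 14, 9, 5, 10, 0, 3, 4]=(0 11 10 5 13 3 12)(4 8 14)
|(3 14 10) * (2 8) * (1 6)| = |(1 6)(2 8)(3 14 10)| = 6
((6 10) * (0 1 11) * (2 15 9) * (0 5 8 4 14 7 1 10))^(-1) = (0 6 10)(1 7 14 4 8 5 11)(2 9 15)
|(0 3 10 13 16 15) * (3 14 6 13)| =6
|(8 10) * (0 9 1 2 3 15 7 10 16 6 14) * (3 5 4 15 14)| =|(0 9 1 2 5 4 15 7 10 8 16 6 3 14)| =14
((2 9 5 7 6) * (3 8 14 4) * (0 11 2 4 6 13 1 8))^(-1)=((0 11 2 9 5 7 13 1 8 14 6 4 3))^(-1)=(0 3 4 6 14 8 1 13 7 5 9 2 11)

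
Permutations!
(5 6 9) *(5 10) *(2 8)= (2 8)(5 6 9 10)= [0, 1, 8, 3, 4, 6, 9, 7, 2, 10, 5]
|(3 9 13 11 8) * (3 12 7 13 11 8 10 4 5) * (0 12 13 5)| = |(0 12 7 5 3 9 11 10 4)(8 13)| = 18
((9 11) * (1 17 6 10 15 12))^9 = (1 10)(6 12)(9 11)(15 17)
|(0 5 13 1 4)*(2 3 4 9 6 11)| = 10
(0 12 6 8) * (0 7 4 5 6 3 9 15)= (0 12 3 9 15)(4 5 6 8 7)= [12, 1, 2, 9, 5, 6, 8, 4, 7, 15, 10, 11, 3, 13, 14, 0]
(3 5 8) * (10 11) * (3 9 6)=(3 5 8 9 6)(10 11)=[0, 1, 2, 5, 4, 8, 3, 7, 9, 6, 11, 10]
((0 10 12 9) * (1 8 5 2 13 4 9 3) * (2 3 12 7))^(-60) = (0 2 9 7 4 10 13)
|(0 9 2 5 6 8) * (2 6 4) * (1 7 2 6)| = 9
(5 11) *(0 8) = (0 8)(5 11) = [8, 1, 2, 3, 4, 11, 6, 7, 0, 9, 10, 5]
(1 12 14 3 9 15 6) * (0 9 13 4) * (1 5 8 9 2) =[2, 12, 1, 13, 0, 8, 5, 7, 9, 15, 10, 11, 14, 4, 3, 6] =(0 2 1 12 14 3 13 4)(5 8 9 15 6)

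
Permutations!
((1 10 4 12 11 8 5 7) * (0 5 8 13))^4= ((0 5 7 1 10 4 12 11 13))^4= (0 10 13 1 11 7 12 5 4)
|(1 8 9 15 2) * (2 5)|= 6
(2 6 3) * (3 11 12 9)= (2 6 11 12 9 3)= [0, 1, 6, 2, 4, 5, 11, 7, 8, 3, 10, 12, 9]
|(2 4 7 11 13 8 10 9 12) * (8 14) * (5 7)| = 11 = |(2 4 5 7 11 13 14 8 10 9 12)|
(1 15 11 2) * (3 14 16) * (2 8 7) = (1 15 11 8 7 2)(3 14 16) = [0, 15, 1, 14, 4, 5, 6, 2, 7, 9, 10, 8, 12, 13, 16, 11, 3]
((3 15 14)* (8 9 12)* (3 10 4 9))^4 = ((3 15 14 10 4 9 12 8))^4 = (3 4)(8 10)(9 15)(12 14)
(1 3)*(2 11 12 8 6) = (1 3)(2 11 12 8 6) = [0, 3, 11, 1, 4, 5, 2, 7, 6, 9, 10, 12, 8]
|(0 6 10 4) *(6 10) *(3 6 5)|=|(0 10 4)(3 6 5)|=3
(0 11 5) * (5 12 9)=(0 11 12 9 5)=[11, 1, 2, 3, 4, 0, 6, 7, 8, 5, 10, 12, 9]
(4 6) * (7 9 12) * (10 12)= (4 6)(7 9 10 12)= [0, 1, 2, 3, 6, 5, 4, 9, 8, 10, 12, 11, 7]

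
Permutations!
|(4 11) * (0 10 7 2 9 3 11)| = 8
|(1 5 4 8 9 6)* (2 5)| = |(1 2 5 4 8 9 6)| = 7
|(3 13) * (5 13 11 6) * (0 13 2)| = 7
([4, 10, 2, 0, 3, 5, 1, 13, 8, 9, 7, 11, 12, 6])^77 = [3, 7, 2, 4, 0, 5, 10, 6, 8, 9, 13, 11, 12, 1]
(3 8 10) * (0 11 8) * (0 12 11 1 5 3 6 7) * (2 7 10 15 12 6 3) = (0 1 5 2 7)(3 6 10)(8 15 12 11) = [1, 5, 7, 6, 4, 2, 10, 0, 15, 9, 3, 8, 11, 13, 14, 12]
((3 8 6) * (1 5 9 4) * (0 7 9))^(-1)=((0 7 9 4 1 5)(3 8 6))^(-1)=(0 5 1 4 9 7)(3 6 8)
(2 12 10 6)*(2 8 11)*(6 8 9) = (2 12 10 8 11)(6 9) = [0, 1, 12, 3, 4, 5, 9, 7, 11, 6, 8, 2, 10]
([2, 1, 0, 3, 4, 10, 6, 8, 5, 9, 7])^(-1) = (0 2)(5 8 7 10)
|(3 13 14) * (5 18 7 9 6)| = |(3 13 14)(5 18 7 9 6)| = 15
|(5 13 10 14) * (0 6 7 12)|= |(0 6 7 12)(5 13 10 14)|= 4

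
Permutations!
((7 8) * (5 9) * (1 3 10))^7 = ((1 3 10)(5 9)(7 8))^7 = (1 3 10)(5 9)(7 8)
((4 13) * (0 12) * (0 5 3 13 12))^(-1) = (3 5 12 4 13) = ((3 13 4 12 5))^(-1)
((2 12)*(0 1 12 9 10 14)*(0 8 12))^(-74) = ((0 1)(2 9 10 14 8 12))^(-74) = (2 8 10)(9 12 14)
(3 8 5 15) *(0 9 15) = (0 9 15 3 8 5) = [9, 1, 2, 8, 4, 0, 6, 7, 5, 15, 10, 11, 12, 13, 14, 3]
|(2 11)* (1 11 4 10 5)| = |(1 11 2 4 10 5)| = 6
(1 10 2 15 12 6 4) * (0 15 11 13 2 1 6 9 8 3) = [15, 10, 11, 0, 6, 5, 4, 7, 3, 8, 1, 13, 9, 2, 14, 12] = (0 15 12 9 8 3)(1 10)(2 11 13)(4 6)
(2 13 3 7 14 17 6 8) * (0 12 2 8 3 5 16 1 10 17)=[12, 10, 13, 7, 4, 16, 3, 14, 8, 9, 17, 11, 2, 5, 0, 15, 1, 6]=(0 12 2 13 5 16 1 10 17 6 3 7 14)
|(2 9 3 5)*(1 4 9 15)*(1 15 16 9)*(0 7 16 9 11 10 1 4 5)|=10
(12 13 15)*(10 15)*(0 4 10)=[4, 1, 2, 3, 10, 5, 6, 7, 8, 9, 15, 11, 13, 0, 14, 12]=(0 4 10 15 12 13)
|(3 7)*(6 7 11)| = |(3 11 6 7)| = 4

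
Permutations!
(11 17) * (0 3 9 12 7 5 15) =(0 3 9 12 7 5 15)(11 17) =[3, 1, 2, 9, 4, 15, 6, 5, 8, 12, 10, 17, 7, 13, 14, 0, 16, 11]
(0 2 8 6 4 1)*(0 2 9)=(0 9)(1 2 8 6 4)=[9, 2, 8, 3, 1, 5, 4, 7, 6, 0]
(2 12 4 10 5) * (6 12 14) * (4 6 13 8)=[0, 1, 14, 3, 10, 2, 12, 7, 4, 9, 5, 11, 6, 8, 13]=(2 14 13 8 4 10 5)(6 12)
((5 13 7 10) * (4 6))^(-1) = ((4 6)(5 13 7 10))^(-1) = (4 6)(5 10 7 13)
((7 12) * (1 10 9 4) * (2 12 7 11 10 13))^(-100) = (1 11)(2 9)(4 12)(10 13)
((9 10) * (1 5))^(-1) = (1 5)(9 10)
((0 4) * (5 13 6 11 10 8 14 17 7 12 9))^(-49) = (0 4)(5 14 13 17 6 7 11 12 10 9 8)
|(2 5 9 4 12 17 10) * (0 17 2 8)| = 20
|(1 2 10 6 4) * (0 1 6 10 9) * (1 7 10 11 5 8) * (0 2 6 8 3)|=|(0 7 10 11 5 3)(1 6 4 8)(2 9)|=12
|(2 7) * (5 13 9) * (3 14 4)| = 6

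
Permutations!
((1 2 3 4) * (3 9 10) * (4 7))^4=((1 2 9 10 3 7 4))^4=(1 3 2 7 9 4 10)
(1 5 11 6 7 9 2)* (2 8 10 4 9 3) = (1 5 11 6 7 3 2)(4 9 8 10) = [0, 5, 1, 2, 9, 11, 7, 3, 10, 8, 4, 6]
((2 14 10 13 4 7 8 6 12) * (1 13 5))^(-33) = ((1 13 4 7 8 6 12 2 14 10 5))^(-33) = (14)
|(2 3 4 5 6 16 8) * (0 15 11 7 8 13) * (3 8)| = 10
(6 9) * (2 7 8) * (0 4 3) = (0 4 3)(2 7 8)(6 9) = [4, 1, 7, 0, 3, 5, 9, 8, 2, 6]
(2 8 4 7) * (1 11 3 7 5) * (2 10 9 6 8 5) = (1 11 3 7 10 9 6 8 4 2 5) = [0, 11, 5, 7, 2, 1, 8, 10, 4, 6, 9, 3]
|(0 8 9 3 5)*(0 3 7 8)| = |(3 5)(7 8 9)| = 6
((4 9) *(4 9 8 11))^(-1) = (4 11 8)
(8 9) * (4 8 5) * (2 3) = (2 3)(4 8 9 5) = [0, 1, 3, 2, 8, 4, 6, 7, 9, 5]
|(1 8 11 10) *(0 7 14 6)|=4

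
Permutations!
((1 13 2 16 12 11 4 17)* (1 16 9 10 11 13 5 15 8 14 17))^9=((1 5 15 8 14 17 16 12 13 2 9 10 11 4))^9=(1 2 14 4 13 8 11 12 15 10 16 5 9 17)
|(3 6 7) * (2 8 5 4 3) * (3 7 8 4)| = 12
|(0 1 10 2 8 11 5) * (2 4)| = 8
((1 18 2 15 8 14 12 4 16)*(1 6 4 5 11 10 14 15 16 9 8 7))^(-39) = ((1 18 2 16 6 4 9 8 15 7)(5 11 10 14 12))^(-39) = (1 18 2 16 6 4 9 8 15 7)(5 11 10 14 12)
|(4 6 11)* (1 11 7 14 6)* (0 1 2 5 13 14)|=|(0 1 11 4 2 5 13 14 6 7)|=10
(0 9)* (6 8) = (0 9)(6 8) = [9, 1, 2, 3, 4, 5, 8, 7, 6, 0]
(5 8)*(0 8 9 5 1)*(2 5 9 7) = (9)(0 8 1)(2 5 7) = [8, 0, 5, 3, 4, 7, 6, 2, 1, 9]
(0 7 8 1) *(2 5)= [7, 0, 5, 3, 4, 2, 6, 8, 1]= (0 7 8 1)(2 5)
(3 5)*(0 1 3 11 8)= (0 1 3 5 11 8)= [1, 3, 2, 5, 4, 11, 6, 7, 0, 9, 10, 8]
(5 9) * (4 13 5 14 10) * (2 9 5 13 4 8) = (2 9 14 10 8) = [0, 1, 9, 3, 4, 5, 6, 7, 2, 14, 8, 11, 12, 13, 10]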